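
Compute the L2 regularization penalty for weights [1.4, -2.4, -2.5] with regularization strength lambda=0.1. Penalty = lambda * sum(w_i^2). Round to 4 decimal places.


Squaring each weight:
1.4^2 = 1.96
(-2.4)^2 = 5.76
(-2.5)^2 = 6.25
Sum of squares = 13.97
Penalty = 0.1 * 13.97 = 1.3970

1.3970


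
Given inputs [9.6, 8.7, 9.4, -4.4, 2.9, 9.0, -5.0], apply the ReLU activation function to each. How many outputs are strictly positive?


ReLU(x) = max(0, x) for each element:
ReLU(9.6) = 9.6
ReLU(8.7) = 8.7
ReLU(9.4) = 9.4
ReLU(-4.4) = 0
ReLU(2.9) = 2.9
ReLU(9.0) = 9.0
ReLU(-5.0) = 0
Active neurons (>0): 5

5


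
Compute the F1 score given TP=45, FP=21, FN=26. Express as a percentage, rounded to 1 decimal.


Precision = TP / (TP + FP) = 45 / 66 = 0.6818
Recall = TP / (TP + FN) = 45 / 71 = 0.6338
F1 = 2 * P * R / (P + R)
= 2 * 0.6818 * 0.6338 / (0.6818 + 0.6338)
= 0.8643 / 1.3156
= 0.6569
As percentage: 65.7%

65.7


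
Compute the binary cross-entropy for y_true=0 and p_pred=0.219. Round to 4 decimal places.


For y=0: Loss = -log(1-p)
= -log(1 - 0.219)
= -log(0.781)
= -(-0.2472)
= 0.2472

0.2472


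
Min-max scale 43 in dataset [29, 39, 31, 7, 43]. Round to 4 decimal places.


Min = 7, Max = 43
Range = 43 - 7 = 36
Scaled = (x - min) / (max - min)
= (43 - 7) / 36
= 36 / 36
= 1.0000

1.0000


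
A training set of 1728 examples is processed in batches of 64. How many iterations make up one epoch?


Iterations per epoch = dataset_size / batch_size
= 1728 / 64
= 27

27


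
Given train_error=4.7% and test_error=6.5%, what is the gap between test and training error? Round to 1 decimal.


Generalization gap = test_error - train_error
= 6.5 - 4.7
= 1.8%
A small gap suggests good generalization.

1.8


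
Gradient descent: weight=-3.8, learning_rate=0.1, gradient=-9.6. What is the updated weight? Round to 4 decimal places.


w_new = w_old - lr * gradient
= -3.8 - 0.1 * -9.6
= -3.8 - (-0.96)
= -2.8400

-2.8400


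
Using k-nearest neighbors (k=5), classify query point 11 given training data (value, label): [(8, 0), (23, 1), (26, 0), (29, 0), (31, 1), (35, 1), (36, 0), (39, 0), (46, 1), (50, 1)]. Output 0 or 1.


Distances from query 11:
Point 8 (class 0): distance = 3
Point 23 (class 1): distance = 12
Point 26 (class 0): distance = 15
Point 29 (class 0): distance = 18
Point 31 (class 1): distance = 20
K=5 nearest neighbors: classes = [0, 1, 0, 0, 1]
Votes for class 1: 2 / 5
Majority vote => class 0

0


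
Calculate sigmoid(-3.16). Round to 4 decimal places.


sigmoid(z) = 1 / (1 + exp(-z))
exp(-(-3.16)) = exp(3.16) = 23.5706
1 + 23.5706 = 24.5706
1 / 24.5706 = 0.0407

0.0407


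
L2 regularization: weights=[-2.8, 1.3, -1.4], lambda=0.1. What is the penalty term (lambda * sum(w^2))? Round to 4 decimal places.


Squaring each weight:
(-2.8)^2 = 7.84
1.3^2 = 1.69
(-1.4)^2 = 1.96
Sum of squares = 11.49
Penalty = 0.1 * 11.49 = 1.1490

1.1490


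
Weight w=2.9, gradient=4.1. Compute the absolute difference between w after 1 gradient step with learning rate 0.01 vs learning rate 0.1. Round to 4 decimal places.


With lr=0.01: w_new = 2.9 - 0.01 * 4.1 = 2.859
With lr=0.1: w_new = 2.9 - 0.1 * 4.1 = 2.49
Absolute difference = |2.859 - 2.49|
= 0.3690

0.3690


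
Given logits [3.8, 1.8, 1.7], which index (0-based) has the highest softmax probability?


Softmax is a monotonic transformation, so it preserves the argmax.
We need to find the index of the maximum logit.
Index 0: 3.8
Index 1: 1.8
Index 2: 1.7
Maximum logit = 3.8 at index 0

0


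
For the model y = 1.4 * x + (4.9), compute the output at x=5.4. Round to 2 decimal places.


y = 1.4 * 5.4 + (4.9)
= 7.56 + (4.9)
= 12.46

12.46


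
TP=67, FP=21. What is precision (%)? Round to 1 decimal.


Precision = TP / (TP + FP) * 100
= 67 / (67 + 21)
= 67 / 88
= 0.7614
= 76.1%

76.1


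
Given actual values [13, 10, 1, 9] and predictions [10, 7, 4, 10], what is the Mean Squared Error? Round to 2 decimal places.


Differences: [3, 3, -3, -1]
Squared errors: [9, 9, 9, 1]
Sum of squared errors = 28
MSE = 28 / 4 = 7.00

7.00


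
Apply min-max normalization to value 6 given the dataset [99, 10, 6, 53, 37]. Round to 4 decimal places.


Min = 6, Max = 99
Range = 99 - 6 = 93
Scaled = (x - min) / (max - min)
= (6 - 6) / 93
= 0 / 93
= 0.0000

0.0000


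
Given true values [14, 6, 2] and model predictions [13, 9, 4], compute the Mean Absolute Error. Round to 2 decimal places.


Absolute errors: [1, 3, 2]
Sum of absolute errors = 6
MAE = 6 / 3 = 2.00

2.00


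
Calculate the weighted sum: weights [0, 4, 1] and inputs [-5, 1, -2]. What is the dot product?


Element-wise products:
0 * -5 = 0
4 * 1 = 4
1 * -2 = -2
Sum = 0 + 4 + -2
= 2

2


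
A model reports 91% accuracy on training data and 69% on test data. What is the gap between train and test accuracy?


Gap = train_accuracy - test_accuracy
= 91 - 69
= 22%
This large gap strongly indicates overfitting.

22


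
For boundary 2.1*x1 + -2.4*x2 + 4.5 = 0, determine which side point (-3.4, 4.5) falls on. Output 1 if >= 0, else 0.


Compute 2.1 * -3.4 + -2.4 * 4.5 + 4.5
= -7.14 + -10.8 + 4.5
= -13.44
Since -13.44 < 0, the point is on the negative side.

0


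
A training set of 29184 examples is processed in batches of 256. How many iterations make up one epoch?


Iterations per epoch = dataset_size / batch_size
= 29184 / 256
= 114

114


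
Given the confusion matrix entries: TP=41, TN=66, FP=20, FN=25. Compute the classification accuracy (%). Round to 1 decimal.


Accuracy = (TP + TN) / (TP + TN + FP + FN) * 100
= (41 + 66) / (41 + 66 + 20 + 25)
= 107 / 152
= 0.7039
= 70.4%

70.4


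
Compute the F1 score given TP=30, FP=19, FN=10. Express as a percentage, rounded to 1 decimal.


Precision = TP / (TP + FP) = 30 / 49 = 0.6122
Recall = TP / (TP + FN) = 30 / 40 = 0.75
F1 = 2 * P * R / (P + R)
= 2 * 0.6122 * 0.75 / (0.6122 + 0.75)
= 0.9184 / 1.3622
= 0.6742
As percentage: 67.4%

67.4


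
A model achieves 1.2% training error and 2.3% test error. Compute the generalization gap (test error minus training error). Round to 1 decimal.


Generalization gap = test_error - train_error
= 2.3 - 1.2
= 1.1%
A small gap suggests good generalization.

1.1


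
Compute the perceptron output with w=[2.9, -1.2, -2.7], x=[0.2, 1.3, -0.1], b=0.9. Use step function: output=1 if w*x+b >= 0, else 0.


z = w . x + b
= 2.9*0.2 + -1.2*1.3 + -2.7*-0.1 + 0.9
= 0.58 + -1.56 + 0.27 + 0.9
= -0.71 + 0.9
= 0.19
Since z = 0.19 >= 0, output = 1

1


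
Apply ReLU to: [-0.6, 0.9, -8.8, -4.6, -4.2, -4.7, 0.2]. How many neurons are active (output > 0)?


ReLU(x) = max(0, x) for each element:
ReLU(-0.6) = 0
ReLU(0.9) = 0.9
ReLU(-8.8) = 0
ReLU(-4.6) = 0
ReLU(-4.2) = 0
ReLU(-4.7) = 0
ReLU(0.2) = 0.2
Active neurons (>0): 2

2


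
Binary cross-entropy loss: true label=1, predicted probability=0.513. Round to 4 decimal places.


For y=1: Loss = -log(p)
= -log(0.513)
= -(-0.6675)
= 0.6675

0.6675


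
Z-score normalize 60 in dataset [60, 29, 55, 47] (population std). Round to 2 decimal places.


Mean = (60 + 29 + 55 + 47) / 4 = 47.75
Variance = sum((x_i - mean)^2) / n = 138.6875
Std = sqrt(138.6875) = 11.7766
Z = (x - mean) / std
= (60 - 47.75) / 11.7766
= 12.25 / 11.7766
= 1.04

1.04


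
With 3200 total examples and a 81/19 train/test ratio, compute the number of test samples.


Train samples = 3200 * 81% = 2592
Test samples = 3200 - 2592
= 608

608


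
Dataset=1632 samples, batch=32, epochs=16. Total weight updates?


Iterations per epoch = 1632 / 32 = 51
Total updates = iterations_per_epoch * epochs
= 51 * 16
= 816

816


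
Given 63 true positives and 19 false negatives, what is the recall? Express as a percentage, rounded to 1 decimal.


Recall = TP / (TP + FN) * 100
= 63 / (63 + 19)
= 63 / 82
= 0.7683
= 76.8%

76.8


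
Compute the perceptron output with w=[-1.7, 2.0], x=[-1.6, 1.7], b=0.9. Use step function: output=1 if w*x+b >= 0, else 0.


z = w . x + b
= -1.7*-1.6 + 2.0*1.7 + 0.9
= 2.72 + 3.4 + 0.9
= 6.12 + 0.9
= 7.02
Since z = 7.02 >= 0, output = 1

1


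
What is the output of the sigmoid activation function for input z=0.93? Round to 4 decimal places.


sigmoid(z) = 1 / (1 + exp(-z))
exp(-(0.93)) = exp(-0.93) = 0.3946
1 + 0.3946 = 1.3946
1 / 1.3946 = 0.7171

0.7171


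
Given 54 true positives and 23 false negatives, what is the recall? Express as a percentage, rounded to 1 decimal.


Recall = TP / (TP + FN) * 100
= 54 / (54 + 23)
= 54 / 77
= 0.7013
= 70.1%

70.1


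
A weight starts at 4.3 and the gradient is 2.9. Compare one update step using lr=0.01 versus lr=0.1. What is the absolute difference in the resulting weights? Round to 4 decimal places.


With lr=0.01: w_new = 4.3 - 0.01 * 2.9 = 4.271
With lr=0.1: w_new = 4.3 - 0.1 * 2.9 = 4.01
Absolute difference = |4.271 - 4.01|
= 0.2610

0.2610


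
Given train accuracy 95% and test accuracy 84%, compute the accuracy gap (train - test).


Gap = train_accuracy - test_accuracy
= 95 - 84
= 11%
This gap suggests the model is overfitting.

11


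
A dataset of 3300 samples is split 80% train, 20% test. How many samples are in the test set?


Train samples = 3300 * 80% = 2640
Test samples = 3300 - 2640
= 660

660


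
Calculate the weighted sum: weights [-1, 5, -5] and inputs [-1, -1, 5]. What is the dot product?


Element-wise products:
-1 * -1 = 1
5 * -1 = -5
-5 * 5 = -25
Sum = 1 + -5 + -25
= -29

-29


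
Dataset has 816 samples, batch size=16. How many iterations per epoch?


Iterations per epoch = dataset_size / batch_size
= 816 / 16
= 51

51


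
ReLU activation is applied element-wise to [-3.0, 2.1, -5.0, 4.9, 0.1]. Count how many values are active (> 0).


ReLU(x) = max(0, x) for each element:
ReLU(-3.0) = 0
ReLU(2.1) = 2.1
ReLU(-5.0) = 0
ReLU(4.9) = 4.9
ReLU(0.1) = 0.1
Active neurons (>0): 3

3


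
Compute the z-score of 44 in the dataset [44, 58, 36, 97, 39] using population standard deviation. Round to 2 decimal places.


Mean = (44 + 58 + 36 + 97 + 39) / 5 = 54.8
Variance = sum((x_i - mean)^2) / n = 502.16
Std = sqrt(502.16) = 22.4089
Z = (x - mean) / std
= (44 - 54.8) / 22.4089
= -10.8 / 22.4089
= -0.48

-0.48


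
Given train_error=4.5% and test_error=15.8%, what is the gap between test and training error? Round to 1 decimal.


Generalization gap = test_error - train_error
= 15.8 - 4.5
= 11.3%
A large gap suggests overfitting.

11.3


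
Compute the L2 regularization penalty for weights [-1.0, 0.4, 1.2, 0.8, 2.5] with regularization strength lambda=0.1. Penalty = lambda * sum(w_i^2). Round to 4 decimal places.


Squaring each weight:
(-1.0)^2 = 1.0
0.4^2 = 0.16
1.2^2 = 1.44
0.8^2 = 0.64
2.5^2 = 6.25
Sum of squares = 9.49
Penalty = 0.1 * 9.49 = 0.9490

0.9490


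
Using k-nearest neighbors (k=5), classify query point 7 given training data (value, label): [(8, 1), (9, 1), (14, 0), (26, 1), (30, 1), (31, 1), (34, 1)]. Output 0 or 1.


Distances from query 7:
Point 8 (class 1): distance = 1
Point 9 (class 1): distance = 2
Point 14 (class 0): distance = 7
Point 26 (class 1): distance = 19
Point 30 (class 1): distance = 23
K=5 nearest neighbors: classes = [1, 1, 0, 1, 1]
Votes for class 1: 4 / 5
Majority vote => class 1

1


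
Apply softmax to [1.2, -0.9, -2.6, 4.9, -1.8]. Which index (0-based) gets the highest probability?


Softmax is a monotonic transformation, so it preserves the argmax.
We need to find the index of the maximum logit.
Index 0: 1.2
Index 1: -0.9
Index 2: -2.6
Index 3: 4.9
Index 4: -1.8
Maximum logit = 4.9 at index 3

3


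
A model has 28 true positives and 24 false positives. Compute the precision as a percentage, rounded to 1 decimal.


Precision = TP / (TP + FP) * 100
= 28 / (28 + 24)
= 28 / 52
= 0.5385
= 53.8%

53.8


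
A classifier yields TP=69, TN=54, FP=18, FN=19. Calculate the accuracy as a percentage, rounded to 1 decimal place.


Accuracy = (TP + TN) / (TP + TN + FP + FN) * 100
= (69 + 54) / (69 + 54 + 18 + 19)
= 123 / 160
= 0.7688
= 76.9%

76.9


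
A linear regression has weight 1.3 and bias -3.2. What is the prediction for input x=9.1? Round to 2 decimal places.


y = 1.3 * 9.1 + (-3.2)
= 11.83 + (-3.2)
= 8.63

8.63


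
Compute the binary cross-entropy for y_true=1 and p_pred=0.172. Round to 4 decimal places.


For y=1: Loss = -log(p)
= -log(0.172)
= -(-1.7603)
= 1.7603

1.7603


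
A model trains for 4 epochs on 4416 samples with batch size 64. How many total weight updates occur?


Iterations per epoch = 4416 / 64 = 69
Total updates = iterations_per_epoch * epochs
= 69 * 4
= 276

276


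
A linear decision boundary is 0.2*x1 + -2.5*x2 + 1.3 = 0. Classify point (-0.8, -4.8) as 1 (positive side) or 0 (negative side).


Compute 0.2 * -0.8 + -2.5 * -4.8 + 1.3
= -0.16 + 12.0 + 1.3
= 13.14
Since 13.14 >= 0, the point is on the positive side.

1


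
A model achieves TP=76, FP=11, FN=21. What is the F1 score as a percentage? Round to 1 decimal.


Precision = TP / (TP + FP) = 76 / 87 = 0.8736
Recall = TP / (TP + FN) = 76 / 97 = 0.7835
F1 = 2 * P * R / (P + R)
= 2 * 0.8736 * 0.7835 / (0.8736 + 0.7835)
= 1.3689 / 1.6571
= 0.8261
As percentage: 82.6%

82.6


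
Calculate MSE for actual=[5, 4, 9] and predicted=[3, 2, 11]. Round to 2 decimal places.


Differences: [2, 2, -2]
Squared errors: [4, 4, 4]
Sum of squared errors = 12
MSE = 12 / 3 = 4.00

4.00


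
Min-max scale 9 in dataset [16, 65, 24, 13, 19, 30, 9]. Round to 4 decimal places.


Min = 9, Max = 65
Range = 65 - 9 = 56
Scaled = (x - min) / (max - min)
= (9 - 9) / 56
= 0 / 56
= 0.0000

0.0000


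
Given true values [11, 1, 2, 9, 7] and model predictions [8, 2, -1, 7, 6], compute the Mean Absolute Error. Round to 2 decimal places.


Absolute errors: [3, 1, 3, 2, 1]
Sum of absolute errors = 10
MAE = 10 / 5 = 2.00

2.00


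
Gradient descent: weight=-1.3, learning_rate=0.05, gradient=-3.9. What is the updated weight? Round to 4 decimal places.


w_new = w_old - lr * gradient
= -1.3 - 0.05 * -3.9
= -1.3 - (-0.195)
= -1.1050

-1.1050


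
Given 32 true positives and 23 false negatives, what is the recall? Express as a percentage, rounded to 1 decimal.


Recall = TP / (TP + FN) * 100
= 32 / (32 + 23)
= 32 / 55
= 0.5818
= 58.2%

58.2


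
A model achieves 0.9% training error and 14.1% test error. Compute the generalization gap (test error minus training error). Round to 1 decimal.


Generalization gap = test_error - train_error
= 14.1 - 0.9
= 13.2%
A large gap suggests overfitting.

13.2


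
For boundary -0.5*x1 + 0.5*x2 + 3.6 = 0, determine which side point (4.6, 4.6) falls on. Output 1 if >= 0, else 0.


Compute -0.5 * 4.6 + 0.5 * 4.6 + 3.6
= -2.3 + 2.3 + 3.6
= 3.6
Since 3.6 >= 0, the point is on the positive side.

1


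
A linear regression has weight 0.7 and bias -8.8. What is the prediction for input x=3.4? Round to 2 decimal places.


y = 0.7 * 3.4 + (-8.8)
= 2.38 + (-8.8)
= -6.42

-6.42


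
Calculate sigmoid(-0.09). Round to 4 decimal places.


sigmoid(z) = 1 / (1 + exp(-z))
exp(-(-0.09)) = exp(0.09) = 1.0942
1 + 1.0942 = 2.0942
1 / 2.0942 = 0.4775

0.4775


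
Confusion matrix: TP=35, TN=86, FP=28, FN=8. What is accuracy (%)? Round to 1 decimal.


Accuracy = (TP + TN) / (TP + TN + FP + FN) * 100
= (35 + 86) / (35 + 86 + 28 + 8)
= 121 / 157
= 0.7707
= 77.1%

77.1


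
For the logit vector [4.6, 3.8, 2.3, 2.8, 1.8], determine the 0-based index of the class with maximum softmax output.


Softmax is a monotonic transformation, so it preserves the argmax.
We need to find the index of the maximum logit.
Index 0: 4.6
Index 1: 3.8
Index 2: 2.3
Index 3: 2.8
Index 4: 1.8
Maximum logit = 4.6 at index 0

0


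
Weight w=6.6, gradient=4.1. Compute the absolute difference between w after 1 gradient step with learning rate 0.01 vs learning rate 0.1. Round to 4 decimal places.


With lr=0.01: w_new = 6.6 - 0.01 * 4.1 = 6.559
With lr=0.1: w_new = 6.6 - 0.1 * 4.1 = 6.19
Absolute difference = |6.559 - 6.19|
= 0.3690

0.3690


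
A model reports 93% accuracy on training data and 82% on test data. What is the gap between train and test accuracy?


Gap = train_accuracy - test_accuracy
= 93 - 82
= 11%
This gap suggests the model is overfitting.

11


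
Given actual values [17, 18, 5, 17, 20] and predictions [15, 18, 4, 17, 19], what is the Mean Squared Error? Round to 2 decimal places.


Differences: [2, 0, 1, 0, 1]
Squared errors: [4, 0, 1, 0, 1]
Sum of squared errors = 6
MSE = 6 / 5 = 1.20

1.20


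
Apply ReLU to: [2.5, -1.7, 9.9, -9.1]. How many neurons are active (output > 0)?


ReLU(x) = max(0, x) for each element:
ReLU(2.5) = 2.5
ReLU(-1.7) = 0
ReLU(9.9) = 9.9
ReLU(-9.1) = 0
Active neurons (>0): 2

2


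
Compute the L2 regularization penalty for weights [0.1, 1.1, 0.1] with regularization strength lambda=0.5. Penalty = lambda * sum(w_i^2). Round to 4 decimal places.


Squaring each weight:
0.1^2 = 0.01
1.1^2 = 1.21
0.1^2 = 0.01
Sum of squares = 1.23
Penalty = 0.5 * 1.23 = 0.6150

0.6150


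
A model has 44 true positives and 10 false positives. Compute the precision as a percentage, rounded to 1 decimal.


Precision = TP / (TP + FP) * 100
= 44 / (44 + 10)
= 44 / 54
= 0.8148
= 81.5%

81.5


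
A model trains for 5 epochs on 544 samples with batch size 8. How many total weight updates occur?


Iterations per epoch = 544 / 8 = 68
Total updates = iterations_per_epoch * epochs
= 68 * 5
= 340

340


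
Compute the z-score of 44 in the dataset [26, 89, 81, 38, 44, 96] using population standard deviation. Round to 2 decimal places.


Mean = (26 + 89 + 81 + 38 + 44 + 96) / 6 = 62.3333
Variance = sum((x_i - mean)^2) / n = 740.2222
Std = sqrt(740.2222) = 27.207
Z = (x - mean) / std
= (44 - 62.3333) / 27.207
= -18.3333 / 27.207
= -0.67

-0.67


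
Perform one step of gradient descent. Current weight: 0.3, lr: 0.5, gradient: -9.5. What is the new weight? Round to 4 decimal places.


w_new = w_old - lr * gradient
= 0.3 - 0.5 * -9.5
= 0.3 - (-4.75)
= 5.0500

5.0500


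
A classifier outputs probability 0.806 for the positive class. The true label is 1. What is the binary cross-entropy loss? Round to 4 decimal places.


For y=1: Loss = -log(p)
= -log(0.806)
= -(-0.2157)
= 0.2157

0.2157


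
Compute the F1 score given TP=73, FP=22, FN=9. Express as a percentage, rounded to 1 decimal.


Precision = TP / (TP + FP) = 73 / 95 = 0.7684
Recall = TP / (TP + FN) = 73 / 82 = 0.8902
F1 = 2 * P * R / (P + R)
= 2 * 0.7684 * 0.8902 / (0.7684 + 0.8902)
= 1.3682 / 1.6587
= 0.8249
As percentage: 82.5%

82.5


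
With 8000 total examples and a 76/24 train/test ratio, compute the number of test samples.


Train samples = 8000 * 76% = 6080
Test samples = 8000 - 6080
= 1920

1920


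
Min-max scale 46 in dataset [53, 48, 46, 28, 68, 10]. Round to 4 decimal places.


Min = 10, Max = 68
Range = 68 - 10 = 58
Scaled = (x - min) / (max - min)
= (46 - 10) / 58
= 36 / 58
= 0.6207

0.6207


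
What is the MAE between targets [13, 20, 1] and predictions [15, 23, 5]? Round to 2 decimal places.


Absolute errors: [2, 3, 4]
Sum of absolute errors = 9
MAE = 9 / 3 = 3.00

3.00


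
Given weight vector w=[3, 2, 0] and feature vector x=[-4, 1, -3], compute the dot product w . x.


Element-wise products:
3 * -4 = -12
2 * 1 = 2
0 * -3 = 0
Sum = -12 + 2 + 0
= -10

-10


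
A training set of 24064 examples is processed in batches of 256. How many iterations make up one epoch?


Iterations per epoch = dataset_size / batch_size
= 24064 / 256
= 94

94


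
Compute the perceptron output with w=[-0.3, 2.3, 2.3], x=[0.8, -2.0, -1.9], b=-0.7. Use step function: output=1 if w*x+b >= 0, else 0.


z = w . x + b
= -0.3*0.8 + 2.3*-2.0 + 2.3*-1.9 + -0.7
= -0.24 + -4.6 + -4.37 + -0.7
= -9.21 + -0.7
= -9.91
Since z = -9.91 < 0, output = 0

0


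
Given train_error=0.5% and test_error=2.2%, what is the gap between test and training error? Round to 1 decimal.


Generalization gap = test_error - train_error
= 2.2 - 0.5
= 1.7%
A small gap suggests good generalization.

1.7


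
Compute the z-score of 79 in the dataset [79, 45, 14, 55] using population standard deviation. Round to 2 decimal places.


Mean = (79 + 45 + 14 + 55) / 4 = 48.25
Variance = sum((x_i - mean)^2) / n = 543.6875
Std = sqrt(543.6875) = 23.3171
Z = (x - mean) / std
= (79 - 48.25) / 23.3171
= 30.75 / 23.3171
= 1.32

1.32


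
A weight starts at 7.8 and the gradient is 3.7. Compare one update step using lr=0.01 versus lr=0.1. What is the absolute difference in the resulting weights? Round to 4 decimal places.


With lr=0.01: w_new = 7.8 - 0.01 * 3.7 = 7.763
With lr=0.1: w_new = 7.8 - 0.1 * 3.7 = 7.43
Absolute difference = |7.763 - 7.43|
= 0.3330

0.3330


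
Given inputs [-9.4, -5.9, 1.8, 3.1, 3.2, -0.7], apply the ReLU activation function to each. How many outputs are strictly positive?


ReLU(x) = max(0, x) for each element:
ReLU(-9.4) = 0
ReLU(-5.9) = 0
ReLU(1.8) = 1.8
ReLU(3.1) = 3.1
ReLU(3.2) = 3.2
ReLU(-0.7) = 0
Active neurons (>0): 3

3


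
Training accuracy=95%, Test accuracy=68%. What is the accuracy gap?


Gap = train_accuracy - test_accuracy
= 95 - 68
= 27%
This large gap strongly indicates overfitting.

27


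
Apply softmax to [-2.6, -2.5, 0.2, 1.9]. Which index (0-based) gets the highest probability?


Softmax is a monotonic transformation, so it preserves the argmax.
We need to find the index of the maximum logit.
Index 0: -2.6
Index 1: -2.5
Index 2: 0.2
Index 3: 1.9
Maximum logit = 1.9 at index 3

3


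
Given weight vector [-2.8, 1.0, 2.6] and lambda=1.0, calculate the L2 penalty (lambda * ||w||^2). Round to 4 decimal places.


Squaring each weight:
(-2.8)^2 = 7.84
1.0^2 = 1.0
2.6^2 = 6.76
Sum of squares = 15.6
Penalty = 1.0 * 15.6 = 15.6000

15.6000


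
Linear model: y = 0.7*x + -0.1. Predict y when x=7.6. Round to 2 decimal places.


y = 0.7 * 7.6 + (-0.1)
= 5.32 + (-0.1)
= 5.22

5.22


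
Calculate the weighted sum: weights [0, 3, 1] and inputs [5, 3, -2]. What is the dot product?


Element-wise products:
0 * 5 = 0
3 * 3 = 9
1 * -2 = -2
Sum = 0 + 9 + -2
= 7

7


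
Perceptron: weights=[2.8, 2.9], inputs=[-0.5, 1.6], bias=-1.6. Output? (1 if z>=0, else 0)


z = w . x + b
= 2.8*-0.5 + 2.9*1.6 + -1.6
= -1.4 + 4.64 + -1.6
= 3.24 + -1.6
= 1.64
Since z = 1.64 >= 0, output = 1

1


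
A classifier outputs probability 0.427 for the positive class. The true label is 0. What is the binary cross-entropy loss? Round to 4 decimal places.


For y=0: Loss = -log(1-p)
= -log(1 - 0.427)
= -log(0.573)
= -(-0.5569)
= 0.5569

0.5569


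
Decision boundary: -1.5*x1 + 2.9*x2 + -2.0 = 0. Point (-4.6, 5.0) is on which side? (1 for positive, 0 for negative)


Compute -1.5 * -4.6 + 2.9 * 5.0 + -2.0
= 6.9 + 14.5 + -2.0
= 19.4
Since 19.4 >= 0, the point is on the positive side.

1


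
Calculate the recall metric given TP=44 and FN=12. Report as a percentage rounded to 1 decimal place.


Recall = TP / (TP + FN) * 100
= 44 / (44 + 12)
= 44 / 56
= 0.7857
= 78.6%

78.6


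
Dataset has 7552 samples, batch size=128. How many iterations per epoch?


Iterations per epoch = dataset_size / batch_size
= 7552 / 128
= 59

59


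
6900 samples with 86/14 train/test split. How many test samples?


Train samples = 6900 * 86% = 5934
Test samples = 6900 - 5934
= 966

966


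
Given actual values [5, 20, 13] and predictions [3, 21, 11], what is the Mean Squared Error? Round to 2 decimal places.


Differences: [2, -1, 2]
Squared errors: [4, 1, 4]
Sum of squared errors = 9
MSE = 9 / 3 = 3.00

3.00


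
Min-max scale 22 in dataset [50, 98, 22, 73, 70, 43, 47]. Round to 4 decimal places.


Min = 22, Max = 98
Range = 98 - 22 = 76
Scaled = (x - min) / (max - min)
= (22 - 22) / 76
= 0 / 76
= 0.0000

0.0000


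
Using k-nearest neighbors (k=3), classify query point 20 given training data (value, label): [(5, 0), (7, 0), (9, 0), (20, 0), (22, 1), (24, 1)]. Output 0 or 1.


Distances from query 20:
Point 20 (class 0): distance = 0
Point 22 (class 1): distance = 2
Point 24 (class 1): distance = 4
K=3 nearest neighbors: classes = [0, 1, 1]
Votes for class 1: 2 / 3
Majority vote => class 1

1


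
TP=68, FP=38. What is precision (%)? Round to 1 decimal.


Precision = TP / (TP + FP) * 100
= 68 / (68 + 38)
= 68 / 106
= 0.6415
= 64.2%

64.2


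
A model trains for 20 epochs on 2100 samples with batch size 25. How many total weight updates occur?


Iterations per epoch = 2100 / 25 = 84
Total updates = iterations_per_epoch * epochs
= 84 * 20
= 1680

1680


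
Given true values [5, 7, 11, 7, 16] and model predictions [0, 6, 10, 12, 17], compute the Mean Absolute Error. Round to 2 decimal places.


Absolute errors: [5, 1, 1, 5, 1]
Sum of absolute errors = 13
MAE = 13 / 5 = 2.60

2.60


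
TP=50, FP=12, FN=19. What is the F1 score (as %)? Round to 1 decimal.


Precision = TP / (TP + FP) = 50 / 62 = 0.8065
Recall = TP / (TP + FN) = 50 / 69 = 0.7246
F1 = 2 * P * R / (P + R)
= 2 * 0.8065 * 0.7246 / (0.8065 + 0.7246)
= 1.1688 / 1.5311
= 0.7634
As percentage: 76.3%

76.3


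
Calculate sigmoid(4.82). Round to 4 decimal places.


sigmoid(z) = 1 / (1 + exp(-z))
exp(-(4.82)) = exp(-4.82) = 0.0081
1 + 0.0081 = 1.0081
1 / 1.0081 = 0.9920

0.9920


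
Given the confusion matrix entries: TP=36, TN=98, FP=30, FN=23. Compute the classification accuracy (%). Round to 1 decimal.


Accuracy = (TP + TN) / (TP + TN + FP + FN) * 100
= (36 + 98) / (36 + 98 + 30 + 23)
= 134 / 187
= 0.7166
= 71.7%

71.7


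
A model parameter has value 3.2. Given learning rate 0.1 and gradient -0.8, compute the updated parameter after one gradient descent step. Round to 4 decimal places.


w_new = w_old - lr * gradient
= 3.2 - 0.1 * -0.8
= 3.2 - (-0.08)
= 3.2800

3.2800


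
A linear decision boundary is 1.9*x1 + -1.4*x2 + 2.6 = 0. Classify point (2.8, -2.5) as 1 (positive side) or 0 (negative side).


Compute 1.9 * 2.8 + -1.4 * -2.5 + 2.6
= 5.32 + 3.5 + 2.6
= 11.42
Since 11.42 >= 0, the point is on the positive side.

1


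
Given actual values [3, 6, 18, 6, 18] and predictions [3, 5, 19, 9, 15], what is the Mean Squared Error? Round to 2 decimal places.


Differences: [0, 1, -1, -3, 3]
Squared errors: [0, 1, 1, 9, 9]
Sum of squared errors = 20
MSE = 20 / 5 = 4.00

4.00


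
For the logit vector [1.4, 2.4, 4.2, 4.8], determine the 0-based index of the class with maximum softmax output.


Softmax is a monotonic transformation, so it preserves the argmax.
We need to find the index of the maximum logit.
Index 0: 1.4
Index 1: 2.4
Index 2: 4.2
Index 3: 4.8
Maximum logit = 4.8 at index 3

3


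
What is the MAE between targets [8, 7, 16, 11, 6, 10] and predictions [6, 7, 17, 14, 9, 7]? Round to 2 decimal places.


Absolute errors: [2, 0, 1, 3, 3, 3]
Sum of absolute errors = 12
MAE = 12 / 6 = 2.00

2.00


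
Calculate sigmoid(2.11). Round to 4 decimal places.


sigmoid(z) = 1 / (1 + exp(-z))
exp(-(2.11)) = exp(-2.11) = 0.1212
1 + 0.1212 = 1.1212
1 / 1.1212 = 0.8919

0.8919


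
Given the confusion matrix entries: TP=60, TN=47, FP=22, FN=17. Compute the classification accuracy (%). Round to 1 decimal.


Accuracy = (TP + TN) / (TP + TN + FP + FN) * 100
= (60 + 47) / (60 + 47 + 22 + 17)
= 107 / 146
= 0.7329
= 73.3%

73.3


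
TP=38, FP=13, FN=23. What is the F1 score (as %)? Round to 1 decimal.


Precision = TP / (TP + FP) = 38 / 51 = 0.7451
Recall = TP / (TP + FN) = 38 / 61 = 0.623
F1 = 2 * P * R / (P + R)
= 2 * 0.7451 * 0.623 / (0.7451 + 0.623)
= 0.9283 / 1.368
= 0.6786
As percentage: 67.9%

67.9


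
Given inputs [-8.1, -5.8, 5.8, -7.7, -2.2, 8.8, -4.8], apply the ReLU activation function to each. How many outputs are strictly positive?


ReLU(x) = max(0, x) for each element:
ReLU(-8.1) = 0
ReLU(-5.8) = 0
ReLU(5.8) = 5.8
ReLU(-7.7) = 0
ReLU(-2.2) = 0
ReLU(8.8) = 8.8
ReLU(-4.8) = 0
Active neurons (>0): 2

2


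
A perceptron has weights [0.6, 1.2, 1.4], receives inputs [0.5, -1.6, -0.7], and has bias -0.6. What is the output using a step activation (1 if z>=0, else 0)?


z = w . x + b
= 0.6*0.5 + 1.2*-1.6 + 1.4*-0.7 + -0.6
= 0.3 + -1.92 + -0.98 + -0.6
= -2.6 + -0.6
= -3.2
Since z = -3.2 < 0, output = 0

0


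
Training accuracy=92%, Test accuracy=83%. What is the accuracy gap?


Gap = train_accuracy - test_accuracy
= 92 - 83
= 9%
This moderate gap may indicate mild overfitting.

9


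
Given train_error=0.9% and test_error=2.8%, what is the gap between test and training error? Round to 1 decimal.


Generalization gap = test_error - train_error
= 2.8 - 0.9
= 1.9%
A small gap suggests good generalization.

1.9


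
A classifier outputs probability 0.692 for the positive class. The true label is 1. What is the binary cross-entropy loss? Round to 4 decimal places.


For y=1: Loss = -log(p)
= -log(0.692)
= -(-0.3682)
= 0.3682

0.3682


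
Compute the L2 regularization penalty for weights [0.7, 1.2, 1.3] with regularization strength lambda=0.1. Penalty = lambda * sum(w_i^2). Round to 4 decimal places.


Squaring each weight:
0.7^2 = 0.49
1.2^2 = 1.44
1.3^2 = 1.69
Sum of squares = 3.62
Penalty = 0.1 * 3.62 = 0.3620

0.3620


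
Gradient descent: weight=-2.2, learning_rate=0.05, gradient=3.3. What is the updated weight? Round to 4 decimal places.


w_new = w_old - lr * gradient
= -2.2 - 0.05 * 3.3
= -2.2 - (0.165)
= -2.3650

-2.3650


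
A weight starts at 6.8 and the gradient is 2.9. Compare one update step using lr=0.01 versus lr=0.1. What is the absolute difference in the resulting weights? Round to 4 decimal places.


With lr=0.01: w_new = 6.8 - 0.01 * 2.9 = 6.771
With lr=0.1: w_new = 6.8 - 0.1 * 2.9 = 6.51
Absolute difference = |6.771 - 6.51|
= 0.2610

0.2610


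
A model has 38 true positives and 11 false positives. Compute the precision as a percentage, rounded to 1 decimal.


Precision = TP / (TP + FP) * 100
= 38 / (38 + 11)
= 38 / 49
= 0.7755
= 77.6%

77.6


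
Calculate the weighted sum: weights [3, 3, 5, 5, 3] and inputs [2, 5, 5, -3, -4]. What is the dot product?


Element-wise products:
3 * 2 = 6
3 * 5 = 15
5 * 5 = 25
5 * -3 = -15
3 * -4 = -12
Sum = 6 + 15 + 25 + -15 + -12
= 19

19


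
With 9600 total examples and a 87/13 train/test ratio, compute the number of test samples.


Train samples = 9600 * 87% = 8352
Test samples = 9600 - 8352
= 1248

1248


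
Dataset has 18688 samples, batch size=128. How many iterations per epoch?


Iterations per epoch = dataset_size / batch_size
= 18688 / 128
= 146

146


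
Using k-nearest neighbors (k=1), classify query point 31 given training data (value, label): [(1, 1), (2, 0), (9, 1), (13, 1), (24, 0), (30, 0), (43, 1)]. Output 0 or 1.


Distances from query 31:
Point 30 (class 0): distance = 1
K=1 nearest neighbors: classes = [0]
Votes for class 1: 0 / 1
Majority vote => class 0

0


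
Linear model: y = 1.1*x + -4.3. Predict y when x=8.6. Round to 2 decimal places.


y = 1.1 * 8.6 + (-4.3)
= 9.46 + (-4.3)
= 5.16

5.16


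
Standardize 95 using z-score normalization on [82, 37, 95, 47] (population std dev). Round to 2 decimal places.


Mean = (82 + 37 + 95 + 47) / 4 = 65.25
Variance = sum((x_i - mean)^2) / n = 574.1875
Std = sqrt(574.1875) = 23.9622
Z = (x - mean) / std
= (95 - 65.25) / 23.9622
= 29.75 / 23.9622
= 1.24

1.24


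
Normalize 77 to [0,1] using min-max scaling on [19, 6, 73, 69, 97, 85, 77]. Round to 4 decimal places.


Min = 6, Max = 97
Range = 97 - 6 = 91
Scaled = (x - min) / (max - min)
= (77 - 6) / 91
= 71 / 91
= 0.7802

0.7802


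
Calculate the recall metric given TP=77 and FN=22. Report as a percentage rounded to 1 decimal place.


Recall = TP / (TP + FN) * 100
= 77 / (77 + 22)
= 77 / 99
= 0.7778
= 77.8%

77.8


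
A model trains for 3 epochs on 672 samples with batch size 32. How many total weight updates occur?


Iterations per epoch = 672 / 32 = 21
Total updates = iterations_per_epoch * epochs
= 21 * 3
= 63

63


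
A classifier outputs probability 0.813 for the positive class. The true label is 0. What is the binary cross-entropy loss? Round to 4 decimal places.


For y=0: Loss = -log(1-p)
= -log(1 - 0.813)
= -log(0.187)
= -(-1.6766)
= 1.6766

1.6766


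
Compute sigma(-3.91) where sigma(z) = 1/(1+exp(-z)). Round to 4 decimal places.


sigmoid(z) = 1 / (1 + exp(-z))
exp(-(-3.91)) = exp(3.91) = 49.899
1 + 49.899 = 50.899
1 / 50.899 = 0.0196

0.0196


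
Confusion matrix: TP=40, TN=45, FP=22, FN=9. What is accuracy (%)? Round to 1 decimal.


Accuracy = (TP + TN) / (TP + TN + FP + FN) * 100
= (40 + 45) / (40 + 45 + 22 + 9)
= 85 / 116
= 0.7328
= 73.3%

73.3


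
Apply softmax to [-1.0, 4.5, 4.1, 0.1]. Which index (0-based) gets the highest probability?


Softmax is a monotonic transformation, so it preserves the argmax.
We need to find the index of the maximum logit.
Index 0: -1.0
Index 1: 4.5
Index 2: 4.1
Index 3: 0.1
Maximum logit = 4.5 at index 1

1


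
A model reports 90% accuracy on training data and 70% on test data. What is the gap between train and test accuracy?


Gap = train_accuracy - test_accuracy
= 90 - 70
= 20%
This gap suggests the model is overfitting.

20


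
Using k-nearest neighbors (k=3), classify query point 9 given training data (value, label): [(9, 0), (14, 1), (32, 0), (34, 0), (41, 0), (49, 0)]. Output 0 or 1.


Distances from query 9:
Point 9 (class 0): distance = 0
Point 14 (class 1): distance = 5
Point 32 (class 0): distance = 23
K=3 nearest neighbors: classes = [0, 1, 0]
Votes for class 1: 1 / 3
Majority vote => class 0

0


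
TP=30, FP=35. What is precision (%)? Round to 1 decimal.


Precision = TP / (TP + FP) * 100
= 30 / (30 + 35)
= 30 / 65
= 0.4615
= 46.2%

46.2


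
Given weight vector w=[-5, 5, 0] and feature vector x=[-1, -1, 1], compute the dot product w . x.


Element-wise products:
-5 * -1 = 5
5 * -1 = -5
0 * 1 = 0
Sum = 5 + -5 + 0
= 0

0


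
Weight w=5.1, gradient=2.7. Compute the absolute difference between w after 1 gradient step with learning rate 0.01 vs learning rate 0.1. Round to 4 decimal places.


With lr=0.01: w_new = 5.1 - 0.01 * 2.7 = 5.073
With lr=0.1: w_new = 5.1 - 0.1 * 2.7 = 4.83
Absolute difference = |5.073 - 4.83|
= 0.2430

0.2430


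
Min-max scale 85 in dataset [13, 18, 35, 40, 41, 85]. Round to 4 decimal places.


Min = 13, Max = 85
Range = 85 - 13 = 72
Scaled = (x - min) / (max - min)
= (85 - 13) / 72
= 72 / 72
= 1.0000

1.0000


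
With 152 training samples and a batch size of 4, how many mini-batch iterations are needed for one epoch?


Iterations per epoch = dataset_size / batch_size
= 152 / 4
= 38

38


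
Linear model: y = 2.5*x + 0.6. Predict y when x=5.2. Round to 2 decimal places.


y = 2.5 * 5.2 + (0.6)
= 13.0 + (0.6)
= 13.60

13.60


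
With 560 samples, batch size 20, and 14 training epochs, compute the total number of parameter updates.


Iterations per epoch = 560 / 20 = 28
Total updates = iterations_per_epoch * epochs
= 28 * 14
= 392

392


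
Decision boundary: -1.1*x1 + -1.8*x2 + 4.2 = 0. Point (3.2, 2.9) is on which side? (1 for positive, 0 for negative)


Compute -1.1 * 3.2 + -1.8 * 2.9 + 4.2
= -3.52 + -5.22 + 4.2
= -4.54
Since -4.54 < 0, the point is on the negative side.

0


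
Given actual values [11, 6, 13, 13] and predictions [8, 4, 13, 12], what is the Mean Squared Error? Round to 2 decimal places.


Differences: [3, 2, 0, 1]
Squared errors: [9, 4, 0, 1]
Sum of squared errors = 14
MSE = 14 / 4 = 3.50

3.50


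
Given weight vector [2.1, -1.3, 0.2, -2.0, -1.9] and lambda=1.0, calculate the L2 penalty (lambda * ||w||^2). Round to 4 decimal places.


Squaring each weight:
2.1^2 = 4.41
(-1.3)^2 = 1.69
0.2^2 = 0.04
(-2.0)^2 = 4.0
(-1.9)^2 = 3.61
Sum of squares = 13.75
Penalty = 1.0 * 13.75 = 13.7500

13.7500


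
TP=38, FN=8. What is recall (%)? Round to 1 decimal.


Recall = TP / (TP + FN) * 100
= 38 / (38 + 8)
= 38 / 46
= 0.8261
= 82.6%

82.6


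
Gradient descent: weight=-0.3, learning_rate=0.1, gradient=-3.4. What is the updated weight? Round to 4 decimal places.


w_new = w_old - lr * gradient
= -0.3 - 0.1 * -3.4
= -0.3 - (-0.34)
= 0.0400

0.0400


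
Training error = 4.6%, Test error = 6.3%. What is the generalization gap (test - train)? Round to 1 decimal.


Generalization gap = test_error - train_error
= 6.3 - 4.6
= 1.7%
A small gap suggests good generalization.

1.7


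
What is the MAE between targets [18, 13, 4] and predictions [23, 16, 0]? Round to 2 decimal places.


Absolute errors: [5, 3, 4]
Sum of absolute errors = 12
MAE = 12 / 3 = 4.00

4.00


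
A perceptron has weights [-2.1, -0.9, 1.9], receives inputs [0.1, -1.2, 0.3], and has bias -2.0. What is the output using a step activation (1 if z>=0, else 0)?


z = w . x + b
= -2.1*0.1 + -0.9*-1.2 + 1.9*0.3 + -2.0
= -0.21 + 1.08 + 0.57 + -2.0
= 1.44 + -2.0
= -0.56
Since z = -0.56 < 0, output = 0

0


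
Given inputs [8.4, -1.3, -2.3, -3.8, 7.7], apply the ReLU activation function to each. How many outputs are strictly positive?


ReLU(x) = max(0, x) for each element:
ReLU(8.4) = 8.4
ReLU(-1.3) = 0
ReLU(-2.3) = 0
ReLU(-3.8) = 0
ReLU(7.7) = 7.7
Active neurons (>0): 2

2


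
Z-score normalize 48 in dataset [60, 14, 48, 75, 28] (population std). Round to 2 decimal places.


Mean = (60 + 14 + 48 + 75 + 28) / 5 = 45.0
Variance = sum((x_i - mean)^2) / n = 476.8
Std = sqrt(476.8) = 21.8358
Z = (x - mean) / std
= (48 - 45.0) / 21.8358
= 3.0 / 21.8358
= 0.14

0.14


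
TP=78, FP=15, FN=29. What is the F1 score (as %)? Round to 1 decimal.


Precision = TP / (TP + FP) = 78 / 93 = 0.8387
Recall = TP / (TP + FN) = 78 / 107 = 0.729
F1 = 2 * P * R / (P + R)
= 2 * 0.8387 * 0.729 / (0.8387 + 0.729)
= 1.2228 / 1.5677
= 0.78
As percentage: 78.0%

78.0


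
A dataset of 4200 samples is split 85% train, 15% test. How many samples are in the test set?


Train samples = 4200 * 85% = 3570
Test samples = 4200 - 3570
= 630

630


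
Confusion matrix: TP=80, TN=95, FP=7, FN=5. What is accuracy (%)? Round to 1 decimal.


Accuracy = (TP + TN) / (TP + TN + FP + FN) * 100
= (80 + 95) / (80 + 95 + 7 + 5)
= 175 / 187
= 0.9358
= 93.6%

93.6


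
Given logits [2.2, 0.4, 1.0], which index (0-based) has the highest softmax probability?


Softmax is a monotonic transformation, so it preserves the argmax.
We need to find the index of the maximum logit.
Index 0: 2.2
Index 1: 0.4
Index 2: 1.0
Maximum logit = 2.2 at index 0

0


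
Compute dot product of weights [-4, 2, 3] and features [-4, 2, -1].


Element-wise products:
-4 * -4 = 16
2 * 2 = 4
3 * -1 = -3
Sum = 16 + 4 + -3
= 17

17


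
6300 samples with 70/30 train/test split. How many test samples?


Train samples = 6300 * 70% = 4410
Test samples = 6300 - 4410
= 1890

1890


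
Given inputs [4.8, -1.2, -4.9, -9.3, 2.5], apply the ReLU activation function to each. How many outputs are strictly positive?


ReLU(x) = max(0, x) for each element:
ReLU(4.8) = 4.8
ReLU(-1.2) = 0
ReLU(-4.9) = 0
ReLU(-9.3) = 0
ReLU(2.5) = 2.5
Active neurons (>0): 2

2


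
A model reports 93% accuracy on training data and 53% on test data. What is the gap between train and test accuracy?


Gap = train_accuracy - test_accuracy
= 93 - 53
= 40%
This large gap strongly indicates overfitting.

40


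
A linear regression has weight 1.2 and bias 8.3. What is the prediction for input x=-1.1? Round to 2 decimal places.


y = 1.2 * -1.1 + (8.3)
= -1.32 + (8.3)
= 6.98

6.98


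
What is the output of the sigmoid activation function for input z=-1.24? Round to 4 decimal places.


sigmoid(z) = 1 / (1 + exp(-z))
exp(-(-1.24)) = exp(1.24) = 3.4556
1 + 3.4556 = 4.4556
1 / 4.4556 = 0.2244

0.2244


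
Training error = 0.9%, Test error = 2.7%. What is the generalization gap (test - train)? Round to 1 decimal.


Generalization gap = test_error - train_error
= 2.7 - 0.9
= 1.8%
A small gap suggests good generalization.

1.8
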